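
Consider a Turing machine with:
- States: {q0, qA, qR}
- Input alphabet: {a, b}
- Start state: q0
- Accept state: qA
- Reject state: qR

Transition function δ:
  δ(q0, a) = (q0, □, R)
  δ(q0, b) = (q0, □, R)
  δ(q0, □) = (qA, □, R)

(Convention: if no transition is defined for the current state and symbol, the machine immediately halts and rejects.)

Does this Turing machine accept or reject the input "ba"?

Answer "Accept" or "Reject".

Execution trace:
Initial: [q0]ba
Step 1: δ(q0, b) = (q0, □, R) → □[q0]a
Step 2: δ(q0, a) = (q0, □, R) → □□[q0]□
Step 3: δ(q0, □) = (qA, □, R) → □□□[qA]□

The machine reaches the accept state qA and halts.

Answer: Accept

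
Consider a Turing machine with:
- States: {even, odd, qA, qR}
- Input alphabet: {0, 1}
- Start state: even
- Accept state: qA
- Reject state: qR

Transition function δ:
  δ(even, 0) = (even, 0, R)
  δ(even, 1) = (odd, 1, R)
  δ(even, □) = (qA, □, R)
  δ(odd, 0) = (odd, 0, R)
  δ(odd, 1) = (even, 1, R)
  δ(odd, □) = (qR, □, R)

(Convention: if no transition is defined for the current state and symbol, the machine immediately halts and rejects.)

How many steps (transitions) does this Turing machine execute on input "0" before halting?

Execution trace:
Initial: [even]0
Step 1: δ(even, 0) = (even, 0, R) → 0[even]□
Step 2: δ(even, □) = (qA, □, R) → 0□[qA]□

The machine reaches the accept state qA and halts.

The machine executed 2 steps before halting.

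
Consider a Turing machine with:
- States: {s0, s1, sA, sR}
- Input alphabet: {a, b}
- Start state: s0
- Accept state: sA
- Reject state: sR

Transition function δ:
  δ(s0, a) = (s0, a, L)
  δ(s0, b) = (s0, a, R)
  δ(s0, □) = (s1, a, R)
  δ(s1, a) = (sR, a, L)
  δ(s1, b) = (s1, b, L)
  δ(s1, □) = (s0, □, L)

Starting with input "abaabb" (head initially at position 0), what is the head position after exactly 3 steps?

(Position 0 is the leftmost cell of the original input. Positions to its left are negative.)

Execution trace (head position shown):
Step 0: [s0]abaabb  (head at position 0)
Step 1: move left → [s0]□abaabb  (head at position -1)
Step 2: move right → a[s1]abaabb  (head at position 0)
Step 3: move left → [sR]aabaabb  (head at position -1)

After 3 steps, the head is at position -1.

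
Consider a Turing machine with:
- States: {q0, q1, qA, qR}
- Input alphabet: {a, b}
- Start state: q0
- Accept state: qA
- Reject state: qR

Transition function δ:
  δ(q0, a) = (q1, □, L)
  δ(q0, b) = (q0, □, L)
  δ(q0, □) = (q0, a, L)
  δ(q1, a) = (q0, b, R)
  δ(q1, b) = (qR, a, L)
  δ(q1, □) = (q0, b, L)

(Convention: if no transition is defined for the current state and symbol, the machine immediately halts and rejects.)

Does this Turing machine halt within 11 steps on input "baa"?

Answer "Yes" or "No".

Execution trace:
Initial: [q0]baa
Step 1: δ(q0, b) = (q0, □, L) → [q0]□□aa
Step 2: δ(q0, □) = (q0, a, L) → [q0]□a□aa
Step 3: δ(q0, □) = (q0, a, L) → [q0]□aa□aa
Step 4: δ(q0, □) = (q0, a, L) → [q0]□aaa□aa
Step 5: δ(q0, □) = (q0, a, L) → [q0]□aaaa□aa
Step 6: δ(q0, □) = (q0, a, L) → [q0]□aaaaa□aa
Step 7: δ(q0, □) = (q0, a, L) → [q0]□aaaaaa□aa
Step 8: δ(q0, □) = (q0, a, L) → [q0]□aaaaaaa□aa
Step 9: δ(q0, □) = (q0, a, L) → [q0]□aaaaaaaa□aa
Step 10: δ(q0, □) = (q0, a, L) → [q0]□aaaaaaaaa□aa
Step 11: δ(q0, □) = (q0, a, L) → [q0]□aaaaaaaaaa□aa

The machine has not reached a halting state after 11 steps.
The machine did not halt within the 11-step bound.

Answer: No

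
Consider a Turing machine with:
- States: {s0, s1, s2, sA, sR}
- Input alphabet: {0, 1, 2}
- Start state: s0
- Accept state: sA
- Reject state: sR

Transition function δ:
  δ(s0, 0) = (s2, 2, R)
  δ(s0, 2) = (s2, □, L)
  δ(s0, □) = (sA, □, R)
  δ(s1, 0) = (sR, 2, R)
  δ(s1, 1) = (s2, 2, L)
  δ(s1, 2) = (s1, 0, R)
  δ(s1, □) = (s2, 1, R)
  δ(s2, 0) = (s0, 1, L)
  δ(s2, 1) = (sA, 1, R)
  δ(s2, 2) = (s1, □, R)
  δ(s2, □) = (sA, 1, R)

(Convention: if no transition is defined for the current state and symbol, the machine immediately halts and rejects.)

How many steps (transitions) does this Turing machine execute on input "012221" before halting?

Execution trace:
Initial: [s0]012221
Step 1: δ(s0, 0) = (s2, 2, R) → 2[s2]12221
Step 2: δ(s2, 1) = (sA, 1, R) → 21[sA]2221

The machine reaches the accept state sA and halts.

The machine executed 2 steps before halting.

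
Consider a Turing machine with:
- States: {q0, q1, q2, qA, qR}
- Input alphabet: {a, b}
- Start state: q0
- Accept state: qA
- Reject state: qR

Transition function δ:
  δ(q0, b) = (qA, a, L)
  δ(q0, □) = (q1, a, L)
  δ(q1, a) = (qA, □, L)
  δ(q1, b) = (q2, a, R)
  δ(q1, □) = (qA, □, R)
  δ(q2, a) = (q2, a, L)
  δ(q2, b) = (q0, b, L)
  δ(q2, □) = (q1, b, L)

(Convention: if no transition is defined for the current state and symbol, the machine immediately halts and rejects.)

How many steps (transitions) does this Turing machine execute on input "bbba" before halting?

Execution trace:
Initial: [q0]bbba
Step 1: δ(q0, b) = (qA, a, L) → [qA]□abba

The machine reaches the accept state qA and halts.

The machine executed 1 step before halting.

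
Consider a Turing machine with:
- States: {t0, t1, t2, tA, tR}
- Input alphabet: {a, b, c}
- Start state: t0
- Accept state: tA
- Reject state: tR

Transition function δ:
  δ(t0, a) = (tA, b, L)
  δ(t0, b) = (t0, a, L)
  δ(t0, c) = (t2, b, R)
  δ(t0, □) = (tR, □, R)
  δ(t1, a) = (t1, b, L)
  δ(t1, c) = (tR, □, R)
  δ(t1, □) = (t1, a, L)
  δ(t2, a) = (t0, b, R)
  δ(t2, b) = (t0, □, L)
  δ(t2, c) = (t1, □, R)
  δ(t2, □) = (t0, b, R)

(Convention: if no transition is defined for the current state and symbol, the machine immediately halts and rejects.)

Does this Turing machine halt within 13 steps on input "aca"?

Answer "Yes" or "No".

Execution trace:
Initial: [t0]aca
Step 1: δ(t0, a) = (tA, b, L) → [tA]□bca

The machine reaches the accept state tA and halts.
The machine halted after 1 step (within the 13-step bound).

Answer: Yes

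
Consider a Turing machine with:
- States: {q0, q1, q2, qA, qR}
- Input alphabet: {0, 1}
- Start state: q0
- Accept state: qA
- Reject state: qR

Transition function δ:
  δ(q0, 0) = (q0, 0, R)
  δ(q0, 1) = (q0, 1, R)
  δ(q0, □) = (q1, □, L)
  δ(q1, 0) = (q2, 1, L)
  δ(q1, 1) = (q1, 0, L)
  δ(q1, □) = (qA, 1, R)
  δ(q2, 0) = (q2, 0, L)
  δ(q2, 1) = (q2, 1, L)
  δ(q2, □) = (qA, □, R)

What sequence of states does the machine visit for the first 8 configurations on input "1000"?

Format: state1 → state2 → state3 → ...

Execution trace:
Initial: [q0]1000
Step 1: δ(q0, 1) = (q0, 1, R) → 1[q0]000
Step 2: δ(q0, 0) = (q0, 0, R) → 10[q0]00
Step 3: δ(q0, 0) = (q0, 0, R) → 100[q0]0
Step 4: δ(q0, 0) = (q0, 0, R) → 1000[q0]□
Step 5: δ(q0, □) = (q1, □, L) → 100[q1]0□
Step 6: δ(q1, 0) = (q2, 1, L) → 10[q2]01□
Step 7: δ(q2, 0) = (q2, 0, L) → 1[q2]001□

State sequence: q0 → q0 → q0 → q0 → q0 → q1 → q2 → q2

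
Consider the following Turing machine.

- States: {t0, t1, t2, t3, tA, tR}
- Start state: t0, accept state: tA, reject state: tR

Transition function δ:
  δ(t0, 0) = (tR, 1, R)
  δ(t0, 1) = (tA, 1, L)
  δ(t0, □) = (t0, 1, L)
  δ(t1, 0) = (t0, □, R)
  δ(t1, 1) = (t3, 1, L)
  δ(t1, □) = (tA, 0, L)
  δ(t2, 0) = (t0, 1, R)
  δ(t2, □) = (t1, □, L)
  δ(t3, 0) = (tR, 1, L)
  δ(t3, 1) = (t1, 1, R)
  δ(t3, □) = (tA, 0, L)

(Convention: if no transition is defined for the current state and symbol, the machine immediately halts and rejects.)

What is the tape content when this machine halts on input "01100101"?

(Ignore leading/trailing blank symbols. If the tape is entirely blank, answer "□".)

Execution trace:
Initial: [t0]01100101
Step 1: δ(t0, 0) = (tR, 1, R) → 1[tR]1100101

The machine reaches the reject state tR and halts.

Final tape (ignoring leading/trailing blanks): 11100101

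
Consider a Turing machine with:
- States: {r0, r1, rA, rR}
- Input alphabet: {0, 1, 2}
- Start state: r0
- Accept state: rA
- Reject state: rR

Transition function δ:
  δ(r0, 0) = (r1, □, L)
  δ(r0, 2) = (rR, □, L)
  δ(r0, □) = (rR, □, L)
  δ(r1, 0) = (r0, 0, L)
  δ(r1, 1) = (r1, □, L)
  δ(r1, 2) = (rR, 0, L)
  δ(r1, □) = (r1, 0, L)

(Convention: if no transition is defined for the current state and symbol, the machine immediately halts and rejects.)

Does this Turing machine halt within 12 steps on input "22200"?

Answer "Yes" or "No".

Execution trace:
Initial: [r0]22200
Step 1: δ(r0, 2) = (rR, □, L) → [rR]□□2200

The machine reaches the reject state rR and halts.
The machine halted after 1 step (within the 12-step bound).

Answer: Yes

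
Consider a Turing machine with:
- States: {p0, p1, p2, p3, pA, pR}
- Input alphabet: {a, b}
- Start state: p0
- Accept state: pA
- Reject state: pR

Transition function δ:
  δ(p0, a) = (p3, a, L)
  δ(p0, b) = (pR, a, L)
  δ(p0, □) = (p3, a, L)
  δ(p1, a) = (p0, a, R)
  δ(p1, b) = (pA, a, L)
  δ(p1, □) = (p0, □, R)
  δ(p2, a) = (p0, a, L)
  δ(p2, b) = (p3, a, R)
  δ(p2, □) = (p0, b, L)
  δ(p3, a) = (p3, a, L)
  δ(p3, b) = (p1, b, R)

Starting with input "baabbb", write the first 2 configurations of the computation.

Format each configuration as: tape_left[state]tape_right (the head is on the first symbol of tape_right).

Transitions applied:
Step 1: δ(p0, b) = (pR, a, L)

The first 2 configurations are:
[p0]baabbb ⊢ [pR]□aaabbb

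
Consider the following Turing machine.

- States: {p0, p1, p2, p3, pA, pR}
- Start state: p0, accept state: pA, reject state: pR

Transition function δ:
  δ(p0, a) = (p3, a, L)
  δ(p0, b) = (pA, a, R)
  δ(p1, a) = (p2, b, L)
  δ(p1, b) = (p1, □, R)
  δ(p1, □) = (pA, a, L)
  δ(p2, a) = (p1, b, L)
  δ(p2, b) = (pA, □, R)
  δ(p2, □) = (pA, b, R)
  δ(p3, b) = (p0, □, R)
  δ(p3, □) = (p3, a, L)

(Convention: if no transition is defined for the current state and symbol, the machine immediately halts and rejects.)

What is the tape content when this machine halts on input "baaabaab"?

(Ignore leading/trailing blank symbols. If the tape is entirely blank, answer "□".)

Execution trace:
Initial: [p0]baaabaab
Step 1: δ(p0, b) = (pA, a, R) → a[pA]aaabaab

The machine reaches the accept state pA and halts.

Final tape (ignoring leading/trailing blanks): aaaabaab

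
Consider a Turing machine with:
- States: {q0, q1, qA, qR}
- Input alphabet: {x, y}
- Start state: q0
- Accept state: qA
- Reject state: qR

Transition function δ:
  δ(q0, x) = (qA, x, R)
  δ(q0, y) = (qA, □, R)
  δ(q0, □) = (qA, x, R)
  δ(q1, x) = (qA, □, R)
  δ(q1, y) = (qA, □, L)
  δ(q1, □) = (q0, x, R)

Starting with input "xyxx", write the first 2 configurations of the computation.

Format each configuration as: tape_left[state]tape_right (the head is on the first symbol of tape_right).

Transitions applied:
Step 1: δ(q0, x) = (qA, x, R)

The first 2 configurations are:
[q0]xyxx ⊢ x[qA]yxx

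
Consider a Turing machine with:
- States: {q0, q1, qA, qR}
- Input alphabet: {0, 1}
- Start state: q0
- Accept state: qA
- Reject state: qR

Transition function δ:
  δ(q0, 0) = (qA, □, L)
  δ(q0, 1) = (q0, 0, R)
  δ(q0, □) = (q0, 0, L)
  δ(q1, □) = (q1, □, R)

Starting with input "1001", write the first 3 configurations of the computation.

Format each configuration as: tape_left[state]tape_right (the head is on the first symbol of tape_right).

Transitions applied:
Step 1: δ(q0, 1) = (q0, 0, R)
Step 2: δ(q0, 0) = (qA, □, L)

The first 3 configurations are:
[q0]1001 ⊢ 0[q0]001 ⊢ [qA]0□01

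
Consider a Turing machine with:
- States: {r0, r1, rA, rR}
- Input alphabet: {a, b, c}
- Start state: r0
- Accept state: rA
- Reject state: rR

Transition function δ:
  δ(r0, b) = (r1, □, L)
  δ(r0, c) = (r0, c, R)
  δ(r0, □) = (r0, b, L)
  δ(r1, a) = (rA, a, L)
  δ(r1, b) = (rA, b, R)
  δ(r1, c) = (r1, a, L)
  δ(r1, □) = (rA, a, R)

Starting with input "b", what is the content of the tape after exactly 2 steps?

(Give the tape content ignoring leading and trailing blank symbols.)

Execution trace:
Initial: [r0]b
Step 1: δ(r0, b) = (r1, □, L) → [r1]□□
Step 2: δ(r1, □) = (rA, a, R) → a[rA]□

The machine reaches the accept state rA and halts.

After 2 steps, the tape (ignoring leading/trailing blanks) is: a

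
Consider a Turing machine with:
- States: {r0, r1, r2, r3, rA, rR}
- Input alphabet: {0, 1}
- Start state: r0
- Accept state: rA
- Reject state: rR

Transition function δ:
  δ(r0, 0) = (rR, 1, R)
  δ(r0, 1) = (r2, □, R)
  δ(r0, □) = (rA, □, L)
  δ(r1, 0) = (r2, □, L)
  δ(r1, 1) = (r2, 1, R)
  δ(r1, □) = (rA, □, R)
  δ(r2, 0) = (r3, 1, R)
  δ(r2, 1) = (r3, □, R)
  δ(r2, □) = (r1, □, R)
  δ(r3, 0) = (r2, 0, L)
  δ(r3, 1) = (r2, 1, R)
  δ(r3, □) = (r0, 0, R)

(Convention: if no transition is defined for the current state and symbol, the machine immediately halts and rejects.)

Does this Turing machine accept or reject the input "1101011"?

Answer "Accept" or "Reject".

Execution trace:
Initial: [r0]1101011
Step 1: δ(r0, 1) = (r2, □, R) → □[r2]101011
Step 2: δ(r2, 1) = (r3, □, R) → □□[r3]01011
Step 3: δ(r3, 0) = (r2, 0, L) → □[r2]□01011
Step 4: δ(r2, □) = (r1, □, R) → □□[r1]01011
Step 5: δ(r1, 0) = (r2, □, L) → □[r2]□□1011
Step 6: δ(r2, □) = (r1, □, R) → □□[r1]□1011
Step 7: δ(r1, □) = (rA, □, R) → □□□[rA]1011

The machine reaches the accept state rA and halts.

Answer: Accept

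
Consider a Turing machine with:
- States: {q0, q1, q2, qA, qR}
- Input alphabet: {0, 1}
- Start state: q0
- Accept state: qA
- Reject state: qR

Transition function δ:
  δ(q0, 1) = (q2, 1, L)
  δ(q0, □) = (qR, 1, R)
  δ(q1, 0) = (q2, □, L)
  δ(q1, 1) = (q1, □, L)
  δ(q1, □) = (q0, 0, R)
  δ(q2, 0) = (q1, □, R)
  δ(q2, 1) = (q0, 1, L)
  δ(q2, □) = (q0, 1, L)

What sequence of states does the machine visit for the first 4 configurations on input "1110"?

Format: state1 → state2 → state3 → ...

Execution trace:
Initial: [q0]1110
Step 1: δ(q0, 1) = (q2, 1, L) → [q2]□1110
Step 2: δ(q2, □) = (q0, 1, L) → [q0]□11110
Step 3: δ(q0, □) = (qR, 1, R) → 1[qR]11110

The machine reaches the reject state qR and halts.

State sequence: q0 → q2 → q0 → qR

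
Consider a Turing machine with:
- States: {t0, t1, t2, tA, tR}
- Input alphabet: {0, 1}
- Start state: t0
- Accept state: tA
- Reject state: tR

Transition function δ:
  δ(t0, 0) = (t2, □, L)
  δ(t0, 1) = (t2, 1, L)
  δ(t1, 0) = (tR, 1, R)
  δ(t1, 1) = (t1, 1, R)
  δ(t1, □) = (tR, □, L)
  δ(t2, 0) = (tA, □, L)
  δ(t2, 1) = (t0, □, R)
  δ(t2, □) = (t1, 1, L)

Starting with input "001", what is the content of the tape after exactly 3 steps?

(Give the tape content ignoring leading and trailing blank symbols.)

Execution trace:
Initial: [t0]001
Step 1: δ(t0, 0) = (t2, □, L) → [t2]□□01
Step 2: δ(t2, □) = (t1, 1, L) → [t1]□1□01
Step 3: δ(t1, □) = (tR, □, L) → [tR]□□1□01

The machine reaches the reject state tR and halts.

After 3 steps, the tape (ignoring leading/trailing blanks) is: 1□01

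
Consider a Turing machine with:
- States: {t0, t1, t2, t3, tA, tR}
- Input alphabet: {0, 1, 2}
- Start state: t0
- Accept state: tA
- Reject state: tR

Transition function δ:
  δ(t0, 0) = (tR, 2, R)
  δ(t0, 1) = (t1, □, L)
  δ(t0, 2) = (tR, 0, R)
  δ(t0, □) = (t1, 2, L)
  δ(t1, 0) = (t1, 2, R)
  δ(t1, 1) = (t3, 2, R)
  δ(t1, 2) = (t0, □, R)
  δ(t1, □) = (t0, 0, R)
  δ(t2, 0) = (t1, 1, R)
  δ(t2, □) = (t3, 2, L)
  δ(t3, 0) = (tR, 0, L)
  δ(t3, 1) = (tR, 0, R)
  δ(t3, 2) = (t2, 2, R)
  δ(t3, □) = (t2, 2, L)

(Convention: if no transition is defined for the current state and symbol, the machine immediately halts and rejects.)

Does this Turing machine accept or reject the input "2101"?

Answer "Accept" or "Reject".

Execution trace:
Initial: [t0]2101
Step 1: δ(t0, 2) = (tR, 0, R) → 0[tR]101

The machine reaches the reject state tR and halts.

Answer: Reject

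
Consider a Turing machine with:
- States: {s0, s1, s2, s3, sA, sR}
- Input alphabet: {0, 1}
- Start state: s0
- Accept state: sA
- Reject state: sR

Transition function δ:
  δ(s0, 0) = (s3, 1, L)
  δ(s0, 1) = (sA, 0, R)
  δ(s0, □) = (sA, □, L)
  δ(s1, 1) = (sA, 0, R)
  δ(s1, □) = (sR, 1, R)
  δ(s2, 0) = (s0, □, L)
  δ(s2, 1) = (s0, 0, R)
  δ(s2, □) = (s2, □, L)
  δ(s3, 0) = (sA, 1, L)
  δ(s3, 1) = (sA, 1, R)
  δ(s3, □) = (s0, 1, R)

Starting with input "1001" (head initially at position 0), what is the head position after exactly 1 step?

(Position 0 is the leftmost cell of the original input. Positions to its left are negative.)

Execution trace (head position shown):
Step 0: [s0]1001  (head at position 0)
Step 1: move right → 0[sA]001  (head at position 1)

After 1 step, the head is at position 1.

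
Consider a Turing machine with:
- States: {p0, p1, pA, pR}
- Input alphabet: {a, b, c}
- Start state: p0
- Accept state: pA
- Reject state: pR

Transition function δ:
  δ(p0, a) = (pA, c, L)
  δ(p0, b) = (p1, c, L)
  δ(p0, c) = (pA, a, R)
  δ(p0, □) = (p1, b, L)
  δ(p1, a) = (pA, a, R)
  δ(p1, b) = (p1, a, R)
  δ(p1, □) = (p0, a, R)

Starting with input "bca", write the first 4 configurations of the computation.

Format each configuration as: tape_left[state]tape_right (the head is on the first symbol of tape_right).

Transitions applied:
Step 1: δ(p0, b) = (p1, c, L)
Step 2: δ(p1, □) = (p0, a, R)
Step 3: δ(p0, c) = (pA, a, R)

The first 4 configurations are:
[p0]bca ⊢ [p1]□cca ⊢ a[p0]cca ⊢ aa[pA]ca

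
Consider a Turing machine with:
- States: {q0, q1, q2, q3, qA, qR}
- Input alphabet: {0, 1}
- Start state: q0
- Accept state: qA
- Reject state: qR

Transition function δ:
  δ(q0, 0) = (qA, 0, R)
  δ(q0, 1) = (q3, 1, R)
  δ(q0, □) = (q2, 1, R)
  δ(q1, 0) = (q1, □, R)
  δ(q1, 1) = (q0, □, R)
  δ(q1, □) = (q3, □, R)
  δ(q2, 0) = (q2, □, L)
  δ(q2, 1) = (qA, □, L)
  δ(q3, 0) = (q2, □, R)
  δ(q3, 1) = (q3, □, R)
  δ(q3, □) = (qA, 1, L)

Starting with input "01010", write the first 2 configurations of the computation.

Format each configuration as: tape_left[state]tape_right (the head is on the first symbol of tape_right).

Transitions applied:
Step 1: δ(q0, 0) = (qA, 0, R)

The first 2 configurations are:
[q0]01010 ⊢ 0[qA]1010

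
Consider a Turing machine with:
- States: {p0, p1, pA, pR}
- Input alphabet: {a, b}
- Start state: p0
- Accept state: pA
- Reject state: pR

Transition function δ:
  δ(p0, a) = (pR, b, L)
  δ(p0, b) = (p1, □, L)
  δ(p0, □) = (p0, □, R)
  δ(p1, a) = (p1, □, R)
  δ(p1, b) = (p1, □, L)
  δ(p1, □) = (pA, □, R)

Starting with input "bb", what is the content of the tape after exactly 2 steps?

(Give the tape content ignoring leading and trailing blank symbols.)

Execution trace:
Initial: [p0]bb
Step 1: δ(p0, b) = (p1, □, L) → [p1]□□b
Step 2: δ(p1, □) = (pA, □, R) → □[pA]□b

The machine reaches the accept state pA and halts.

After 2 steps, the tape (ignoring leading/trailing blanks) is: b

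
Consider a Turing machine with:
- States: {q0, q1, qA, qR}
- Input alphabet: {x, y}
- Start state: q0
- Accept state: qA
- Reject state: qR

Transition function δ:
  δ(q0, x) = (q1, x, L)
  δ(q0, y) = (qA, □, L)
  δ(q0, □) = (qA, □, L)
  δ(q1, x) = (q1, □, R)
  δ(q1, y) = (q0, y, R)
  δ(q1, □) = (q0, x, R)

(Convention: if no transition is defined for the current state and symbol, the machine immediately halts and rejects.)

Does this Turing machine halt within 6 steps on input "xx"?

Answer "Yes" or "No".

Execution trace:
Initial: [q0]xx
Step 1: δ(q0, x) = (q1, x, L) → [q1]□xx
Step 2: δ(q1, □) = (q0, x, R) → x[q0]xx
Step 3: δ(q0, x) = (q1, x, L) → [q1]xxx
Step 4: δ(q1, x) = (q1, □, R) → □[q1]xx
Step 5: δ(q1, x) = (q1, □, R) → □□[q1]x
Step 6: δ(q1, x) = (q1, □, R) → □□□[q1]□

The machine has not reached a halting state after 6 steps.
The machine did not halt within the 6-step bound.

Answer: No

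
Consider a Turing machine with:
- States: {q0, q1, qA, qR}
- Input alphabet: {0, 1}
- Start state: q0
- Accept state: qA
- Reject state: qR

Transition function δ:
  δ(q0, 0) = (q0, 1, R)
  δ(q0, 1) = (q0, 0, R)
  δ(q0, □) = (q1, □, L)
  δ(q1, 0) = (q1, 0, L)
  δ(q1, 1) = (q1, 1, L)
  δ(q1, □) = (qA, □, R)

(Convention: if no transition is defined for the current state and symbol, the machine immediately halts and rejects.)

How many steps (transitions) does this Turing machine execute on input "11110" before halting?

Execution trace:
Initial: [q0]11110
Step 1: δ(q0, 1) = (q0, 0, R) → 0[q0]1110
Step 2: δ(q0, 1) = (q0, 0, R) → 00[q0]110
Step 3: δ(q0, 1) = (q0, 0, R) → 000[q0]10
Step 4: δ(q0, 1) = (q0, 0, R) → 0000[q0]0
Step 5: δ(q0, 0) = (q0, 1, R) → 00001[q0]□
Step 6: δ(q0, □) = (q1, □, L) → 0000[q1]1□
Step 7: δ(q1, 1) = (q1, 1, L) → 000[q1]01□
Step 8: δ(q1, 0) = (q1, 0, L) → 00[q1]001□
Step 9: δ(q1, 0) = (q1, 0, L) → 0[q1]0001□
Step 10: δ(q1, 0) = (q1, 0, L) → [q1]00001□
Step 11: δ(q1, 0) = (q1, 0, L) → [q1]□00001□
Step 12: δ(q1, □) = (qA, □, R) → □[qA]00001□

The machine reaches the accept state qA and halts.

The machine executed 12 steps before halting.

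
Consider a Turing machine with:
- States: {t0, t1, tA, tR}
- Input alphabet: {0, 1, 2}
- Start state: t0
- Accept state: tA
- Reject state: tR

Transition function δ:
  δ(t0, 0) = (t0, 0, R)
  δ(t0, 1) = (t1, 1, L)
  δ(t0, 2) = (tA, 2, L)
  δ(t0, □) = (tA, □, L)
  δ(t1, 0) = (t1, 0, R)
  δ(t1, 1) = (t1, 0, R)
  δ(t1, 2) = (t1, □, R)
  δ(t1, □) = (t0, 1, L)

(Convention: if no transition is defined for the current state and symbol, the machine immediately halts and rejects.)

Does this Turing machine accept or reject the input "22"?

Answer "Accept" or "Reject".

Execution trace:
Initial: [t0]22
Step 1: δ(t0, 2) = (tA, 2, L) → [tA]□22

The machine reaches the accept state tA and halts.

Answer: Accept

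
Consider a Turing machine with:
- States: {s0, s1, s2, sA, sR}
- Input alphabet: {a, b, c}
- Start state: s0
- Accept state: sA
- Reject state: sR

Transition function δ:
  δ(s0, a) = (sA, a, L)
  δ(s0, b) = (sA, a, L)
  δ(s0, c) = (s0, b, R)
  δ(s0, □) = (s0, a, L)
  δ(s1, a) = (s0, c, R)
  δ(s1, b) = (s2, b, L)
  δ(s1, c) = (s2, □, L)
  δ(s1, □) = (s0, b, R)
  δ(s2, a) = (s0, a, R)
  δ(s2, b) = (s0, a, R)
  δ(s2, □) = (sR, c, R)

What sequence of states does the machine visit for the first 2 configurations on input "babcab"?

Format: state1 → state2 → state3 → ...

Execution trace:
Initial: [s0]babcab
Step 1: δ(s0, b) = (sA, a, L) → [sA]□aabcab

The machine reaches the accept state sA and halts.

State sequence: s0 → sA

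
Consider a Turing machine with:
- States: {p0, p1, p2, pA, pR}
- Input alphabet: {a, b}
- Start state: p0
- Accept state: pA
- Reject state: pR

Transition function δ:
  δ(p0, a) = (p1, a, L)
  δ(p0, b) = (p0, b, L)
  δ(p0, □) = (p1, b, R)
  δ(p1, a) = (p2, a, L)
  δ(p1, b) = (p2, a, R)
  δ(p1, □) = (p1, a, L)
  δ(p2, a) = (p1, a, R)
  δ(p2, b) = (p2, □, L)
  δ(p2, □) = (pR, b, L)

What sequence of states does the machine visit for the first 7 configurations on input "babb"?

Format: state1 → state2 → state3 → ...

Execution trace:
Initial: [p0]babb
Step 1: δ(p0, b) = (p0, b, L) → [p0]□babb
Step 2: δ(p0, □) = (p1, b, R) → b[p1]babb
Step 3: δ(p1, b) = (p2, a, R) → ba[p2]abb
Step 4: δ(p2, a) = (p1, a, R) → baa[p1]bb
Step 5: δ(p1, b) = (p2, a, R) → baaa[p2]b
Step 6: δ(p2, b) = (p2, □, L) → baa[p2]a□

State sequence: p0 → p0 → p1 → p2 → p1 → p2 → p2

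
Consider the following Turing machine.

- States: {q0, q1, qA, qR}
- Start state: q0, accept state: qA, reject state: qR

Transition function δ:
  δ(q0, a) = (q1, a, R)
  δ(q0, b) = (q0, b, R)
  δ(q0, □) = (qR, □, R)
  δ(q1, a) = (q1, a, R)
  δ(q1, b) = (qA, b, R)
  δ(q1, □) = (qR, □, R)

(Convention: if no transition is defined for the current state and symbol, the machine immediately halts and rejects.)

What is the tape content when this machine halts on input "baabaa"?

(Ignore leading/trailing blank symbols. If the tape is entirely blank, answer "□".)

Execution trace:
Initial: [q0]baabaa
Step 1: δ(q0, b) = (q0, b, R) → b[q0]aabaa
Step 2: δ(q0, a) = (q1, a, R) → ba[q1]abaa
Step 3: δ(q1, a) = (q1, a, R) → baa[q1]baa
Step 4: δ(q1, b) = (qA, b, R) → baab[qA]aa

The machine reaches the accept state qA and halts.

Final tape (ignoring leading/trailing blanks): baabaa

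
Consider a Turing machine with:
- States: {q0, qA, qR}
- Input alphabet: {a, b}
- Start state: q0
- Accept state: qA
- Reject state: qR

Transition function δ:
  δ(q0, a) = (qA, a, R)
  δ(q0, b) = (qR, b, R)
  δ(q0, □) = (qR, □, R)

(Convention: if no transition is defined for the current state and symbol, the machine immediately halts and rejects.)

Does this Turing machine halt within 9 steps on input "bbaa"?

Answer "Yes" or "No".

Execution trace:
Initial: [q0]bbaa
Step 1: δ(q0, b) = (qR, b, R) → b[qR]baa

The machine reaches the reject state qR and halts.
The machine halted after 1 step (within the 9-step bound).

Answer: Yes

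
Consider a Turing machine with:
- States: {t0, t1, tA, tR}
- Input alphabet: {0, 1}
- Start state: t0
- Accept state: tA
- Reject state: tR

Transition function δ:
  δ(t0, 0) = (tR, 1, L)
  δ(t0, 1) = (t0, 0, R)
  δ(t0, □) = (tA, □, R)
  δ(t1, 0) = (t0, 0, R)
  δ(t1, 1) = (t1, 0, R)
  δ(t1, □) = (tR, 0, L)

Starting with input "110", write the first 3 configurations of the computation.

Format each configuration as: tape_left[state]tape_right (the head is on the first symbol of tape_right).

Transitions applied:
Step 1: δ(t0, 1) = (t0, 0, R)
Step 2: δ(t0, 1) = (t0, 0, R)

The first 3 configurations are:
[t0]110 ⊢ 0[t0]10 ⊢ 00[t0]0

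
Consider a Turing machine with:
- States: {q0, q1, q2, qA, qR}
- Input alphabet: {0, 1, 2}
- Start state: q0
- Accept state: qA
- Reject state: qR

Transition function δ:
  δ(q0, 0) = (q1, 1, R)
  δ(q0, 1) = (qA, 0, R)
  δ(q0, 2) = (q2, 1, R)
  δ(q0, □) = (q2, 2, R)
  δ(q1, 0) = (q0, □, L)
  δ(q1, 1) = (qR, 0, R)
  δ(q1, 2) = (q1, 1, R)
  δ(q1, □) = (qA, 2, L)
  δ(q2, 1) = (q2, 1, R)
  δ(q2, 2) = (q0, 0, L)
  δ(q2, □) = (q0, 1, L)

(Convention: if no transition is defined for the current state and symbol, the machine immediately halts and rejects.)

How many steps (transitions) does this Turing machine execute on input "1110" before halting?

Execution trace:
Initial: [q0]1110
Step 1: δ(q0, 1) = (qA, 0, R) → 0[qA]110

The machine reaches the accept state qA and halts.

The machine executed 1 step before halting.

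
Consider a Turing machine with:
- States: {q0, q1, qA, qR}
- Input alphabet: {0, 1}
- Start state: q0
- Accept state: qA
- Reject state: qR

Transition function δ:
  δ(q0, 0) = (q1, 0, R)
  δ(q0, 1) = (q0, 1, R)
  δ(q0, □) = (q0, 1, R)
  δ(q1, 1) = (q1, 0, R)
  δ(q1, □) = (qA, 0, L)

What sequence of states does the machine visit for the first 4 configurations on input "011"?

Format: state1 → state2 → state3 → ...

Execution trace:
Initial: [q0]011
Step 1: δ(q0, 0) = (q1, 0, R) → 0[q1]11
Step 2: δ(q1, 1) = (q1, 0, R) → 00[q1]1
Step 3: δ(q1, 1) = (q1, 0, R) → 000[q1]□

State sequence: q0 → q1 → q1 → q1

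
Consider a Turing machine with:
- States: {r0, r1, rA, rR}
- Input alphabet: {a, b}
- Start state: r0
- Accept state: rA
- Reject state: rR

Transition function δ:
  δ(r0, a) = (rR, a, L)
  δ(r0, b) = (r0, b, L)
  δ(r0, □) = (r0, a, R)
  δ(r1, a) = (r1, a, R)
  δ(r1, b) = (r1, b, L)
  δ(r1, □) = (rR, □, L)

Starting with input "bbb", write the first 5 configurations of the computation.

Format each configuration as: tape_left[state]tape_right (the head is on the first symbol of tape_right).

Transitions applied:
Step 1: δ(r0, b) = (r0, b, L)
Step 2: δ(r0, □) = (r0, a, R)
Step 3: δ(r0, b) = (r0, b, L)
Step 4: δ(r0, a) = (rR, a, L)

The first 5 configurations are:
[r0]bbb ⊢ [r0]□bbb ⊢ a[r0]bbb ⊢ [r0]abbb ⊢ [rR]□abbb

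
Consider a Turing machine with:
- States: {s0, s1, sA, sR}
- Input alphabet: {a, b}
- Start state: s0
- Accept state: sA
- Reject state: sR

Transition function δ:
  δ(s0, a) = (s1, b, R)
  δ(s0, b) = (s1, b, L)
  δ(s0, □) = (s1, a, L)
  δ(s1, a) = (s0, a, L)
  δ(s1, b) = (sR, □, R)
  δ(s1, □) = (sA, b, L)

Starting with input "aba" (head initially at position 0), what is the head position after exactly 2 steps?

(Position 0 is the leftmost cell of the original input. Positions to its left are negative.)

Execution trace (head position shown):
Step 0: [s0]aba  (head at position 0)
Step 1: move right → b[s1]ba  (head at position 1)
Step 2: move right → b□[sR]a  (head at position 2)

After 2 steps, the head is at position 2.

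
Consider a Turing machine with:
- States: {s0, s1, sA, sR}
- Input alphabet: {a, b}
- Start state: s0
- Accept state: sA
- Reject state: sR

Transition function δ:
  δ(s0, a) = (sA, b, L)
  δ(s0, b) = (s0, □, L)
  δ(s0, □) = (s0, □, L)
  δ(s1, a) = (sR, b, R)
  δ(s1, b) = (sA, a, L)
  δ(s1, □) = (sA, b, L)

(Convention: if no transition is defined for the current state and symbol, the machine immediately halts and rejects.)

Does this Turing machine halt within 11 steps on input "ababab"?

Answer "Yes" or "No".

Execution trace:
Initial: [s0]ababab
Step 1: δ(s0, a) = (sA, b, L) → [sA]□bbabab

The machine reaches the accept state sA and halts.
The machine halted after 1 step (within the 11-step bound).

Answer: Yes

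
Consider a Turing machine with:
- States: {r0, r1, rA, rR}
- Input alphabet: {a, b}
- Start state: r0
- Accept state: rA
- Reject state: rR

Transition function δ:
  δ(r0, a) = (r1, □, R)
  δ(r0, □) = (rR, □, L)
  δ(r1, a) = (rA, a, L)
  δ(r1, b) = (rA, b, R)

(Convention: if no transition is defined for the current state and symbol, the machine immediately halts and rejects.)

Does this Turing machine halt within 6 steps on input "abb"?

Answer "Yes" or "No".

Execution trace:
Initial: [r0]abb
Step 1: δ(r0, a) = (r1, □, R) → □[r1]bb
Step 2: δ(r1, b) = (rA, b, R) → □b[rA]b

The machine reaches the accept state rA and halts.
The machine halted after 2 steps (within the 6-step bound).

Answer: Yes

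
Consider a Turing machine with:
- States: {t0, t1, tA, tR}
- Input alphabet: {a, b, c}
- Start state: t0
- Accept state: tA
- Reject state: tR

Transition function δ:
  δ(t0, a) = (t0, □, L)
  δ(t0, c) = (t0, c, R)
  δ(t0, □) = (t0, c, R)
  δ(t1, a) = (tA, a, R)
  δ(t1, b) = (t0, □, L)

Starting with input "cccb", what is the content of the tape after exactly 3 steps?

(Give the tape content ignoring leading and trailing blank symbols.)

Execution trace:
Initial: [t0]cccb
Step 1: δ(t0, c) = (t0, c, R) → c[t0]ccb
Step 2: δ(t0, c) = (t0, c, R) → cc[t0]cb
Step 3: δ(t0, c) = (t0, c, R) → ccc[t0]b

No transition is defined for δ(t0, b). By convention the machine halts and rejects.

After 3 steps, the tape (ignoring leading/trailing blanks) is: cccb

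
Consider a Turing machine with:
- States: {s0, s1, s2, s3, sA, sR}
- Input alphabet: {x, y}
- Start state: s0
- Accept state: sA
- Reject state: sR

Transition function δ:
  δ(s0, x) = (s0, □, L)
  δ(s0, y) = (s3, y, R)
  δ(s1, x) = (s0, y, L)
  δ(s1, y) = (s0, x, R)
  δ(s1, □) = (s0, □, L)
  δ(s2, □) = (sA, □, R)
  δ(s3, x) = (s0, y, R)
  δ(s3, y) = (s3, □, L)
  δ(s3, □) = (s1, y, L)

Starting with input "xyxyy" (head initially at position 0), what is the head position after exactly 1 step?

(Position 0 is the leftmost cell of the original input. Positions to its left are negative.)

Execution trace (head position shown):
Step 0: [s0]xyxyy  (head at position 0)
Step 1: move left → [s0]□□yxyy  (head at position -1)

After 1 step, the head is at position -1.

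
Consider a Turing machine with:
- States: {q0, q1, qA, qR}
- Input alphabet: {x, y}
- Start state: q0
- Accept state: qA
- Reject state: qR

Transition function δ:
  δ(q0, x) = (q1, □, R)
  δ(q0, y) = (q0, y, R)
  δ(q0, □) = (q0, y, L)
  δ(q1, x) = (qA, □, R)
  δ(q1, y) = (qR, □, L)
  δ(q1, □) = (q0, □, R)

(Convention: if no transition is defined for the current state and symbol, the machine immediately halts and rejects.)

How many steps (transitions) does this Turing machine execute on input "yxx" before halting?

Execution trace:
Initial: [q0]yxx
Step 1: δ(q0, y) = (q0, y, R) → y[q0]xx
Step 2: δ(q0, x) = (q1, □, R) → y□[q1]x
Step 3: δ(q1, x) = (qA, □, R) → y□□[qA]□

The machine reaches the accept state qA and halts.

The machine executed 3 steps before halting.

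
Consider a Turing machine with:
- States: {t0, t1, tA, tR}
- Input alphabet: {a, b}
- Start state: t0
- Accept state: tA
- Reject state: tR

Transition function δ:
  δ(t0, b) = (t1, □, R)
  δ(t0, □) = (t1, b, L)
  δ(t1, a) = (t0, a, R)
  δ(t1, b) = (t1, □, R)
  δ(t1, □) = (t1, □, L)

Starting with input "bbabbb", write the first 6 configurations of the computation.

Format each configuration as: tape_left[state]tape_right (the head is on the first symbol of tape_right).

Transitions applied:
Step 1: δ(t0, b) = (t1, □, R)
Step 2: δ(t1, b) = (t1, □, R)
Step 3: δ(t1, a) = (t0, a, R)
Step 4: δ(t0, b) = (t1, □, R)
Step 5: δ(t1, b) = (t1, □, R)

The first 6 configurations are:
[t0]bbabbb ⊢ □[t1]babbb ⊢ □□[t1]abbb ⊢ □□a[t0]bbb ⊢ □□a□[t1]bb ⊢ □□a□□[t1]b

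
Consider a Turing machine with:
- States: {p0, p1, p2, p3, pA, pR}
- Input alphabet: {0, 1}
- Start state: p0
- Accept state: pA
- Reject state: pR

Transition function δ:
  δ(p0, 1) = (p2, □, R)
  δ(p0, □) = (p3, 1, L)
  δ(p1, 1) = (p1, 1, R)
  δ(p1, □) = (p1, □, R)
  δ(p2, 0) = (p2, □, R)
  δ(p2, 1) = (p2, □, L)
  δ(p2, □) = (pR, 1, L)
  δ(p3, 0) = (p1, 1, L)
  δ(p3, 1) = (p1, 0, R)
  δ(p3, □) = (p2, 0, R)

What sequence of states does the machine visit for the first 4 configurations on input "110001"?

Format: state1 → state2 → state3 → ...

Execution trace:
Initial: [p0]110001
Step 1: δ(p0, 1) = (p2, □, R) → □[p2]10001
Step 2: δ(p2, 1) = (p2, □, L) → [p2]□□0001
Step 3: δ(p2, □) = (pR, 1, L) → [pR]□1□0001

The machine reaches the reject state pR and halts.

State sequence: p0 → p2 → p2 → pR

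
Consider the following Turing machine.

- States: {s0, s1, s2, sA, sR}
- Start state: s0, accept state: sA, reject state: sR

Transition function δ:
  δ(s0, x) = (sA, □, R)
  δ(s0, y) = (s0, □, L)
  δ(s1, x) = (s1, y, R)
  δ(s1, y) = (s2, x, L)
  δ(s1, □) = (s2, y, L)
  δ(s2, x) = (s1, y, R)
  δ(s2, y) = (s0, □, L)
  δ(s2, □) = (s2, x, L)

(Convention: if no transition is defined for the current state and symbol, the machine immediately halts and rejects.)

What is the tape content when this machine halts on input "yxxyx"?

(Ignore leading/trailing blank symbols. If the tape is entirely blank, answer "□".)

Execution trace:
Initial: [s0]yxxyx
Step 1: δ(s0, y) = (s0, □, L) → [s0]□□xxyx

No transition is defined for δ(s0, □). By convention the machine halts and rejects.

Final tape (ignoring leading/trailing blanks): xxyx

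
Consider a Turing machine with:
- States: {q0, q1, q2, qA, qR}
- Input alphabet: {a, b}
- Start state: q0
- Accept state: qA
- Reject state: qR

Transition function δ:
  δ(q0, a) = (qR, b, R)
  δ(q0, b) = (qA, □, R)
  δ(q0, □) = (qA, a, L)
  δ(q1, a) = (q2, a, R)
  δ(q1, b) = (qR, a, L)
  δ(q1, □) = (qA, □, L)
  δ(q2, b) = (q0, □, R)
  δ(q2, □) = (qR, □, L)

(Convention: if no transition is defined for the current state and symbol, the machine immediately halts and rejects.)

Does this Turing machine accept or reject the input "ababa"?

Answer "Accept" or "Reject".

Execution trace:
Initial: [q0]ababa
Step 1: δ(q0, a) = (qR, b, R) → b[qR]baba

The machine reaches the reject state qR and halts.

Answer: Reject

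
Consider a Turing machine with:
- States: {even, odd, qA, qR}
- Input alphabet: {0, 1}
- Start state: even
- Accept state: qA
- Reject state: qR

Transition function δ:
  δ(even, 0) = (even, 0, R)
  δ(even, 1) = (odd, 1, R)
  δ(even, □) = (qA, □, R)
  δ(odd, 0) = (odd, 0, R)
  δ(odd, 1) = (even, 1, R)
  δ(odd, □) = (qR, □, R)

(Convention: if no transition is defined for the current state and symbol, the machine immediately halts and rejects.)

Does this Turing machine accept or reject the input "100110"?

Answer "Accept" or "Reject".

Execution trace:
Initial: [even]100110
Step 1: δ(even, 1) = (odd, 1, R) → 1[odd]00110
Step 2: δ(odd, 0) = (odd, 0, R) → 10[odd]0110
Step 3: δ(odd, 0) = (odd, 0, R) → 100[odd]110
Step 4: δ(odd, 1) = (even, 1, R) → 1001[even]10
Step 5: δ(even, 1) = (odd, 1, R) → 10011[odd]0
Step 6: δ(odd, 0) = (odd, 0, R) → 100110[odd]□
Step 7: δ(odd, □) = (qR, □, R) → 100110□[qR]□

The machine reaches the reject state qR and halts.

Answer: Reject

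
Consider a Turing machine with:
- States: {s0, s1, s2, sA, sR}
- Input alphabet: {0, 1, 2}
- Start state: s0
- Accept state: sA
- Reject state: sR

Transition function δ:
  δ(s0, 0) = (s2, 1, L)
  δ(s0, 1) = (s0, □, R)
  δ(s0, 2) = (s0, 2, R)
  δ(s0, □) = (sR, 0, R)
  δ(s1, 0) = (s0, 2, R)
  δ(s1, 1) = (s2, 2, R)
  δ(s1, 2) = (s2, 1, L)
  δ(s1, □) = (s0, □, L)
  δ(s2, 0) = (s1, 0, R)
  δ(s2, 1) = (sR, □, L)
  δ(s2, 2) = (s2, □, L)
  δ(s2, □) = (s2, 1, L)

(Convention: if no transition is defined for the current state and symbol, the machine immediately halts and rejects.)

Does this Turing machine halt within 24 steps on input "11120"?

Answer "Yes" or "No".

Execution trace:
Initial: [s0]11120
Step 1: δ(s0, 1) = (s0, □, R) → □[s0]1120
Step 2: δ(s0, 1) = (s0, □, R) → □□[s0]120
Step 3: δ(s0, 1) = (s0, □, R) → □□□[s0]20
Step 4: δ(s0, 2) = (s0, 2, R) → □□□2[s0]0
Step 5: δ(s0, 0) = (s2, 1, L) → □□□[s2]21
Step 6: δ(s2, 2) = (s2, □, L) → □□[s2]□□1
Step 7: δ(s2, □) = (s2, 1, L) → □[s2]□1□1
Step 8: δ(s2, □) = (s2, 1, L) → [s2]□11□1
Step 9: δ(s2, □) = (s2, 1, L) → [s2]□111□1
Step 10: δ(s2, □) = (s2, 1, L) → [s2]□1111□1
Step 11: δ(s2, □) = (s2, 1, L) → [s2]□11111□1
Step 12: δ(s2, □) = (s2, 1, L) → [s2]□111111□1
Step 13: δ(s2, □) = (s2, 1, L) → [s2]□1111111□1
Step 14: δ(s2, □) = (s2, 1, L) → [s2]□11111111□1
Step 15: δ(s2, □) = (s2, 1, L) → [s2]□111111111□1
Step 16: δ(s2, □) = (s2, 1, L) → [s2]□1111111111□1
Step 17: δ(s2, □) = (s2, 1, L) → [s2]□11111111111□1
Step 18: δ(s2, □) = (s2, 1, L) → [s2]□111111111111□1
Step 19: δ(s2, □) = (s2, 1, L) → [s2]□1111111111111□1
Step 20: δ(s2, □) = (s2, 1, L) → [s2]□11111111111111□1
Step 21: δ(s2, □) = (s2, 1, L) → [s2]□111111111111111□1
Step 22: δ(s2, □) = (s2, 1, L) → [s2]□1111111111111111□1
Step 23: δ(s2, □) = (s2, 1, L) → [s2]□11111111111111111□1
Step 24: δ(s2, □) = (s2, 1, L) → [s2]□111111111111111111□1

The machine has not reached a halting state after 24 steps.
The machine did not halt within the 24-step bound.

Answer: No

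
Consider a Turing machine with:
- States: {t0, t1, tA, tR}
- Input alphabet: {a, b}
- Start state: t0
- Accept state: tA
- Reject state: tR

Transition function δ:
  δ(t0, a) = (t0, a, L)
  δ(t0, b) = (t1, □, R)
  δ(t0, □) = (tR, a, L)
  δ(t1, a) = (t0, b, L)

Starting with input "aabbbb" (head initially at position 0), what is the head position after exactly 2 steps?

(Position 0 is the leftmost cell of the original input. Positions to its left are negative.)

Execution trace (head position shown):
Step 0: [t0]aabbbb  (head at position 0)
Step 1: move left → [t0]□aabbbb  (head at position -1)
Step 2: move left → [tR]□aaabbbb  (head at position -2)

After 2 steps, the head is at position -2.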